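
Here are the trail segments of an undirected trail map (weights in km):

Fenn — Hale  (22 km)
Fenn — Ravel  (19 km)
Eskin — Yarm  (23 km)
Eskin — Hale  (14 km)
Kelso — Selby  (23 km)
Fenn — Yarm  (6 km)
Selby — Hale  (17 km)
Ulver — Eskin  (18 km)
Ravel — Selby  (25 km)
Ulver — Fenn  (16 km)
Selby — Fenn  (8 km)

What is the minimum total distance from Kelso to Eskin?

54 km

Running Dijkstra from Kelso:
Kelso: 0
Selby: 23  (via Kelso)
Fenn: 31  (via Selby)
Yarm: 37  (via Fenn)
Hale: 40  (via Selby)
Ulver: 47  (via Fenn)
Ravel: 48  (via Selby)
Eskin: 54  (via Hale)
Shortest route: Kelso–Selby–Hale–Eskin = 54 km.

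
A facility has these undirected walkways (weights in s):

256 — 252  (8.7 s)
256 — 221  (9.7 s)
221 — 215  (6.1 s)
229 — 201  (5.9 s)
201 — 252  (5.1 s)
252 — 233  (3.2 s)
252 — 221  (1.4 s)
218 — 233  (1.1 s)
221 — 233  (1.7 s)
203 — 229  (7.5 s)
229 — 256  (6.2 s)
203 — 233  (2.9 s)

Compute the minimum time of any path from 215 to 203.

10.7 s

Running Dijkstra from 215:
215: 0
221: 6.1  (via 215)
252: 7.5  (via 221)
233: 7.8  (via 221)
218: 8.9  (via 233)
203: 10.7  (via 233)
Shortest route: 215 → 221 → 233 → 203 = 10.7 s.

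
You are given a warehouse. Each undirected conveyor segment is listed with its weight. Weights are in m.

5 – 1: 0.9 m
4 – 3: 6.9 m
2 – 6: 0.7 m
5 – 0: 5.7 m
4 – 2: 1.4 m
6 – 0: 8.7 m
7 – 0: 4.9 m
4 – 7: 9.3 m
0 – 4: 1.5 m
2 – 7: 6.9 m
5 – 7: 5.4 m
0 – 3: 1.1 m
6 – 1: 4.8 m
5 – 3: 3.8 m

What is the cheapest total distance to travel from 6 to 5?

Enumerating some paths:
6–2–4–0–3–5: 0.7+1.4+1.5+1.1+3.8 = 8.5
6–2–4–3–5: 0.7+1.4+6.9+3.8 = 12.8
6–2–4–0–5: 0.7+1.4+1.5+5.7 = 9.3
6–1–5: 4.8+0.9 = 5.7
Cheapest is 6–1–5 at 5.7 m.

5.7 m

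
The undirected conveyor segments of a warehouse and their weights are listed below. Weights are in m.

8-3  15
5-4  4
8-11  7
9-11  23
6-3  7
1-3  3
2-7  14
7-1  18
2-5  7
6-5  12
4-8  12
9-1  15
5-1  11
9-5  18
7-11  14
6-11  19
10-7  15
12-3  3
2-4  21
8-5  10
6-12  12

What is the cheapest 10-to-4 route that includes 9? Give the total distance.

70 m

Best 10 to 9: 10 → 7 → 1 → 9 costing 48
Shortest 9→4: 9 → 5 → 4 = 22
Total via 9: 48 + 22 = 70 m.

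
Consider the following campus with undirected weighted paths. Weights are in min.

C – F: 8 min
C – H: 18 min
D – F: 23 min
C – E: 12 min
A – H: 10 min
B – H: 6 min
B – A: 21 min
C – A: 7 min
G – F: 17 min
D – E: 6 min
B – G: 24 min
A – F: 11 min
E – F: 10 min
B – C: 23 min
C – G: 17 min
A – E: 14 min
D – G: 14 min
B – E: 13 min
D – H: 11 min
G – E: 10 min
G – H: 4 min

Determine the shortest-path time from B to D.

17 min

Shortest distances from B:
B: 0
H: 6  (via B)
G: 10  (via H)
E: 13  (via B)
A: 16  (via H)
D: 17  (via H)
Shortest route: B → H → D = 17 min.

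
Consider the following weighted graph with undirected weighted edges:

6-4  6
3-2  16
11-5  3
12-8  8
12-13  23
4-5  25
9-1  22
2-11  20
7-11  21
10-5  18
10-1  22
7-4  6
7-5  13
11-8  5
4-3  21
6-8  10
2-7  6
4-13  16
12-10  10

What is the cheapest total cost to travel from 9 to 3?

Running Dijkstra from 9:
9: 0
1: 22  (via 9)
10: 44  (via 1)
12: 54  (via 10)
5: 62  (via 10)
8: 62  (via 12)
11: 65  (via 5)
6: 72  (via 8)
7: 75  (via 5)
13: 77  (via 12)
4: 78  (via 6)
2: 81  (via 7)
3: 97  (via 2)
Shortest route: 9–1–10–5–7–2–3 = 97.

97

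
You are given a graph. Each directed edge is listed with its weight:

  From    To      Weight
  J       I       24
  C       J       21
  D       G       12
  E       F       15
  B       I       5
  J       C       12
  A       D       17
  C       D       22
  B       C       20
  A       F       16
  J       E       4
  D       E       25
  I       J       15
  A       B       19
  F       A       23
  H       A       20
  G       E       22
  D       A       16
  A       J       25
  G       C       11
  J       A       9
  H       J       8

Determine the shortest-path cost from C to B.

49

Running Dijkstra from C:
C: 0
J: 21  (via C)
D: 22  (via C)
E: 25  (via J)
A: 30  (via J)
G: 34  (via D)
F: 40  (via E)
I: 45  (via J)
B: 49  (via A)
Shortest route: C → J → A → B = 49.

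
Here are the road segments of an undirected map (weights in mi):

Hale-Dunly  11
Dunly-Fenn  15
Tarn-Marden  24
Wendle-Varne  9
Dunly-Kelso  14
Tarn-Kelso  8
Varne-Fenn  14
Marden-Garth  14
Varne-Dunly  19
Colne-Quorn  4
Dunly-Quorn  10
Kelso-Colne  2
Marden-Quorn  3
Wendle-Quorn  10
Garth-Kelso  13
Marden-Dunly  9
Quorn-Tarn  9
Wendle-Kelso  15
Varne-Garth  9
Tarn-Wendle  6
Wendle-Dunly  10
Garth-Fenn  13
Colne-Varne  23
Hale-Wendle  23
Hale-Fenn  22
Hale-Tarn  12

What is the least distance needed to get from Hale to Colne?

Enumerating some paths:
Hale–Tarn–Kelso–Colne: 12+8+2 = 22
Hale–Dunly–Quorn–Colne: 11+10+4 = 25
Hale–Tarn–Quorn–Colne: 12+9+4 = 25
Cheapest is Hale–Tarn–Kelso–Colne at 22 mi.

22 mi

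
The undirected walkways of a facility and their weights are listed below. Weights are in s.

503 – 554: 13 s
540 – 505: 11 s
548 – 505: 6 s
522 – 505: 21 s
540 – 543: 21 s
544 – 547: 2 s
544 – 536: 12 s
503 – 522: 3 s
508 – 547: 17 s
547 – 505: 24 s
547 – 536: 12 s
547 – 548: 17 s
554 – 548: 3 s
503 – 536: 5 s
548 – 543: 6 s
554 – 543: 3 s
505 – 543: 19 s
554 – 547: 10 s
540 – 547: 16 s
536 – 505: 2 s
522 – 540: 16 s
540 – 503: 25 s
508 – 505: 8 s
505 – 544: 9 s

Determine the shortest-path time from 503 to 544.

16 s

Candidate routes:
503 - 536 - 544: 5+12 = 17
503 - 536 - 505 - 544: 5+2+9 = 16
The minimum is 16 s via 503 - 536 - 505 - 544.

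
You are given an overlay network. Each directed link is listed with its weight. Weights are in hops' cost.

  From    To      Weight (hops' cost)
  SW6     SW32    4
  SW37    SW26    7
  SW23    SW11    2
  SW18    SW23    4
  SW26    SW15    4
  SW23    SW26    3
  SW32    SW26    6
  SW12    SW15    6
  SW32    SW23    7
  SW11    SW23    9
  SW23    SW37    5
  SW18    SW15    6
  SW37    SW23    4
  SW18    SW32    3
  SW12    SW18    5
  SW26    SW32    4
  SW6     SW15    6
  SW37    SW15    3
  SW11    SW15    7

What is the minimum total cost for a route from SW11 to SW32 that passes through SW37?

Shortest SW11→SW37: SW11–SW23–SW37 = 14
Shortest SW37→SW32: SW37–SW26–SW32 = 11
Total via SW37: 14 + 11 = 25 hops' cost.

25 hops' cost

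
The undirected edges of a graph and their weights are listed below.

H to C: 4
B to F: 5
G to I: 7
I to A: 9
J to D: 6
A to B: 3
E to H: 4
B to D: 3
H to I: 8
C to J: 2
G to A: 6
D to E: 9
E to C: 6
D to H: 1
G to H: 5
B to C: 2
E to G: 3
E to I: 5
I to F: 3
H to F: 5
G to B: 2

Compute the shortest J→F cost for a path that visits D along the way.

12

Best J to D: J–D costing 6
Best D to F: D–H–F costing 6
Total via D: 6 + 6 = 12.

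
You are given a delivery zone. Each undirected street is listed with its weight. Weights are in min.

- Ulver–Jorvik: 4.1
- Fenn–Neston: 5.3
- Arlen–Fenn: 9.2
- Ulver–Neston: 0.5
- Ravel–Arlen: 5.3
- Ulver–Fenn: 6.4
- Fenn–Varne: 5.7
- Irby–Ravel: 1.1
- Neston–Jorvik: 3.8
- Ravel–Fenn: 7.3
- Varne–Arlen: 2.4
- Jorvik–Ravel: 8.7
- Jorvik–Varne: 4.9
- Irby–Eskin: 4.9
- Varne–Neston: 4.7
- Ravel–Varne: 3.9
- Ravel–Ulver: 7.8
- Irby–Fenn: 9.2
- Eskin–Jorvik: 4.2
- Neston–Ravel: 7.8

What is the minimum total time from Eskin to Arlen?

Running Dijkstra from Eskin:
Eskin: 0
Jorvik: 4.2  (via Eskin)
Irby: 4.9  (via Eskin)
Ravel: 6  (via Irby)
Neston: 8  (via Jorvik)
Ulver: 8.3  (via Jorvik)
Varne: 9.1  (via Jorvik)
Arlen: 11.3  (via Ravel)
Shortest route: Eskin–Irby–Ravel–Arlen = 11.3 min.

11.3 min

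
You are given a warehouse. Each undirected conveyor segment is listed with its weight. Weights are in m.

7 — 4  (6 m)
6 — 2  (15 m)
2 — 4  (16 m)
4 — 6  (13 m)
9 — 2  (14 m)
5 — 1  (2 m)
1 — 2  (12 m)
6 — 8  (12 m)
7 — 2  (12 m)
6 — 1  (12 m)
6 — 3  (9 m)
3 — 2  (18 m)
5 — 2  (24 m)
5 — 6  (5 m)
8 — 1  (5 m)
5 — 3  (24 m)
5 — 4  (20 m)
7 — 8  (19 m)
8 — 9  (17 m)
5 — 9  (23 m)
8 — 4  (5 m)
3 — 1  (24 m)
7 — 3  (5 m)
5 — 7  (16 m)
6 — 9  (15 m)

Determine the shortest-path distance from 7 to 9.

Settle nodes by increasing distance from 7:
7: 0
3: 5  (via 7)
4: 6  (via 7)
8: 11  (via 4)
2: 12  (via 7)
6: 14  (via 3)
1: 16  (via 8)
5: 16  (via 7)
9: 26  (via 2)
Shortest route: 7–2–9 = 26 m.

26 m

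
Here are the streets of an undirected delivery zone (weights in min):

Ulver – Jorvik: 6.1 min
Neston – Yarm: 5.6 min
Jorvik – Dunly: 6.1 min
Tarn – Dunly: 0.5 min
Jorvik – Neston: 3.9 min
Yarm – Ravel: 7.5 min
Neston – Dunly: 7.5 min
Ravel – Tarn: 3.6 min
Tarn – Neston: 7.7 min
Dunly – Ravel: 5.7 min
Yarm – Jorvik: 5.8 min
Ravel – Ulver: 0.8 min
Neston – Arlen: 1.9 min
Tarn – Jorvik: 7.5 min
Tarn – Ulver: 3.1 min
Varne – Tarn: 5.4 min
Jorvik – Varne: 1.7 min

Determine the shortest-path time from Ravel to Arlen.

Compare a few routes:
Ravel - Tarn - Neston - Arlen: 3.6+7.7+1.9 = 13.2
Ravel - Tarn - Dunly - Neston - Arlen: 3.6+0.5+7.5+1.9 = 13.5
Ravel - Ulver - Jorvik - Neston - Arlen: 0.8+6.1+3.9+1.9 = 12.7
Ravel - Ulver - Tarn - Neston - Arlen: 0.8+3.1+7.7+1.9 = 13.5
The minimum is 12.7 min via Ravel - Ulver - Jorvik - Neston - Arlen.

12.7 min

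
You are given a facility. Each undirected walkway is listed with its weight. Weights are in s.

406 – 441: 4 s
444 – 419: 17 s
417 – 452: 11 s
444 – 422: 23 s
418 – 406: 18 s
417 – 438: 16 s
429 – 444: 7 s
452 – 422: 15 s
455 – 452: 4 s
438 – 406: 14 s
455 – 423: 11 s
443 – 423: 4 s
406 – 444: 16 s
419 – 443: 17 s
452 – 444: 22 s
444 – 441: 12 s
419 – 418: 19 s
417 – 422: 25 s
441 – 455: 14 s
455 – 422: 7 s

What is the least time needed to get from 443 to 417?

30 s

Running Dijkstra from 443:
443: 0
423: 4  (via 443)
455: 15  (via 423)
419: 17  (via 443)
452: 19  (via 455)
422: 22  (via 455)
441: 29  (via 455)
417: 30  (via 452)
Shortest route: 443 → 423 → 455 → 452 → 417 = 30 s.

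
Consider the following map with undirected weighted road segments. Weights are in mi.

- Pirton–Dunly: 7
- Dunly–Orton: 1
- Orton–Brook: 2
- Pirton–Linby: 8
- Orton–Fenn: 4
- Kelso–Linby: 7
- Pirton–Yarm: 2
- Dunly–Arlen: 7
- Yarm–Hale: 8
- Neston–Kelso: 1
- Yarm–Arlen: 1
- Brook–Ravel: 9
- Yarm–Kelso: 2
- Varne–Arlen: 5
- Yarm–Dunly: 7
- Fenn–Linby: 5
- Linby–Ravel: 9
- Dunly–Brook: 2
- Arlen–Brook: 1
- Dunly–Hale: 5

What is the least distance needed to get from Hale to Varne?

13 mi

Compare a few routes:
Hale → Yarm → Arlen → Varne: 8+1+5 = 14
Hale → Dunly → Brook → Arlen → Varne: 5+2+1+5 = 13
The minimum is 13 mi via Hale → Dunly → Brook → Arlen → Varne.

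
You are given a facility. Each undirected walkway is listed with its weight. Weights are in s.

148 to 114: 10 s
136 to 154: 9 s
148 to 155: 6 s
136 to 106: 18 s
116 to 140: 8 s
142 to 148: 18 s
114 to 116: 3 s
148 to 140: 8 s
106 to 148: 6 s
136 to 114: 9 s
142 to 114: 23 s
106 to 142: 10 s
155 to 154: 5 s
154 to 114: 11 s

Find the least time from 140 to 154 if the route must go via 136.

29 s

Best 140 to 136: 140 → 116 → 114 → 136 costing 20
Best 136 to 154: 136 → 154 costing 9
Total via 136: 20 + 9 = 29 s.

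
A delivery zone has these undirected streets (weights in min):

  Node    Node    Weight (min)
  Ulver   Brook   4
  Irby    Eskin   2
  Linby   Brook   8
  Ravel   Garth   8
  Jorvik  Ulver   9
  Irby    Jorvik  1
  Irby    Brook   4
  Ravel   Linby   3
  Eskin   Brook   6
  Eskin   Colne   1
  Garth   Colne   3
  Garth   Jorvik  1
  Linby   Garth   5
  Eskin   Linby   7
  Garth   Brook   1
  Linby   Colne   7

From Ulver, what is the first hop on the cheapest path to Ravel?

Compare a few routes:
Ulver → Jorvik → Garth → Ravel: 9+1+8 = 18
Ulver → Brook → Garth → Ravel: 4+1+8 = 13
Ulver → Brook → Linby → Ravel: 4+8+3 = 15
Ulver → Jorvik → Garth → Linby → Ravel: 9+1+5+3 = 18
Cheapest is Ulver → Brook → Garth → Ravel at 13 min.
So from Ulver the first move is to Brook.

Brook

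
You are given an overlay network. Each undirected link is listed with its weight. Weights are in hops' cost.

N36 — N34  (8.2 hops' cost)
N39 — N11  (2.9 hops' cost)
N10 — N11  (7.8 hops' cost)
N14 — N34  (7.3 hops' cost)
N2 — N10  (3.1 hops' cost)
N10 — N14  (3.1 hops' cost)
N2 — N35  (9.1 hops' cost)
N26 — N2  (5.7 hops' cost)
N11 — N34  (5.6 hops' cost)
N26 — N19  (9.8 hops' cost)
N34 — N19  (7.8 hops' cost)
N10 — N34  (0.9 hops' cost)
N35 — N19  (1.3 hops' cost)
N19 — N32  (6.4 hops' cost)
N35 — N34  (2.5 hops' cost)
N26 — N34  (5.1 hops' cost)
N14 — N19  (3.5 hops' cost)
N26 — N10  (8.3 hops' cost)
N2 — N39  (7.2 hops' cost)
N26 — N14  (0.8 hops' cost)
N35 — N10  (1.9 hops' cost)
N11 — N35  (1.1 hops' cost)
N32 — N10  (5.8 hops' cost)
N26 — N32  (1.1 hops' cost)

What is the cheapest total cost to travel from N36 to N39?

14.7 hops' cost

Enumerating some paths:
N36 → N34 → N10 → N35 → N11 → N39: 8.2+0.9+1.9+1.1+2.9 = 15
N36 → N34 → N11 → N39: 8.2+5.6+2.9 = 16.7
N36 → N34 → N10 → N2 → N39: 8.2+0.9+3.1+7.2 = 19.4
N36 → N34 → N35 → N11 → N39: 8.2+2.5+1.1+2.9 = 14.7
Cheapest is N36 → N34 → N35 → N11 → N39 at 14.7 hops' cost.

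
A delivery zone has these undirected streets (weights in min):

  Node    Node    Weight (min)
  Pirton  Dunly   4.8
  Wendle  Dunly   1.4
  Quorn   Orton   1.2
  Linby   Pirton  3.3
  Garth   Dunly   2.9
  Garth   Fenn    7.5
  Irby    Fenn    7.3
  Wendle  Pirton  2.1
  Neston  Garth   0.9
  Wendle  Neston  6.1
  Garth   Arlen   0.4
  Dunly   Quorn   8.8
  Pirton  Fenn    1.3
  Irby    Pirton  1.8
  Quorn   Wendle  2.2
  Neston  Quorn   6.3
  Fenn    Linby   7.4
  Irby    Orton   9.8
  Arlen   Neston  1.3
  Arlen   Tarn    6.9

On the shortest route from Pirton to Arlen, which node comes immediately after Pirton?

Compare a few routes:
Pirton–Wendle–Dunly–Garth–Arlen: 2.1+1.4+2.9+0.4 = 6.8
Pirton–Fenn–Garth–Arlen: 1.3+7.5+0.4 = 9.2
Pirton–Wendle–Dunly–Garth–Neston–Arlen: 2.1+1.4+2.9+0.9+1.3 = 8.6
Pirton–Dunly–Garth–Arlen: 4.8+2.9+0.4 = 8.1
Cheapest is Pirton–Wendle–Dunly–Garth–Arlen at 6.8 min.
So from Pirton the first move is to Wendle.

Wendle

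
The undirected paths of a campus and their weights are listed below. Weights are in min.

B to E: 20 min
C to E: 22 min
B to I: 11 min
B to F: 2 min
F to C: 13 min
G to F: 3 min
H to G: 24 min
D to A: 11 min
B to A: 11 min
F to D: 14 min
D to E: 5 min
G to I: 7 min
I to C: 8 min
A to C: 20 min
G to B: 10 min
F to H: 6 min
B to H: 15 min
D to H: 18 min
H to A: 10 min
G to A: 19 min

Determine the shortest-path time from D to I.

24 min

Shortest distances from D:
D: 0
E: 5  (via D)
A: 11  (via D)
F: 14  (via D)
B: 16  (via F)
G: 17  (via F)
H: 18  (via D)
I: 24  (via G)
Shortest route: D → F → G → I = 24 min.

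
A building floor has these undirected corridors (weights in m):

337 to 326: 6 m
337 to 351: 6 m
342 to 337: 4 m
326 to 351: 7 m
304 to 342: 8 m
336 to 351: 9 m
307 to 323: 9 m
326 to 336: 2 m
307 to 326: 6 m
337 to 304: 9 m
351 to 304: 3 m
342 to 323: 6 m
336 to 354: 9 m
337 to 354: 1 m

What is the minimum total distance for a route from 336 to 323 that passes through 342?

18 m

Shortest 336→342: 336–326–337–342 = 12
Shortest 342→323: 342–323 = 6
Total via 342: 12 + 6 = 18 m.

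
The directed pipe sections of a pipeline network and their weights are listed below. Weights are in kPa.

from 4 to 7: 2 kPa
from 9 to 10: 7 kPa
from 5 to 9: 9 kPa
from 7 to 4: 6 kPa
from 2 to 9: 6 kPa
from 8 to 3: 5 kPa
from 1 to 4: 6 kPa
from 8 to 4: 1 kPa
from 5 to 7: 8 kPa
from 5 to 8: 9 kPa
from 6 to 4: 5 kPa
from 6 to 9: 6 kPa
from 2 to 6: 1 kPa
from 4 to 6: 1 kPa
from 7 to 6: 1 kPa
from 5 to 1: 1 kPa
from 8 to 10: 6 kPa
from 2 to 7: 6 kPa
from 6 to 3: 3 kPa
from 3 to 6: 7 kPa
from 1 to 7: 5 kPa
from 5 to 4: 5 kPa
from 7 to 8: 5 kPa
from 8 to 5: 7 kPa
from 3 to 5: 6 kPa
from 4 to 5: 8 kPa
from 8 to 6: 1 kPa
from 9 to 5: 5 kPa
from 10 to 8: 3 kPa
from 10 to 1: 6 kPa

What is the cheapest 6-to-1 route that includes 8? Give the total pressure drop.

Best 6 to 8: 6 → 4 → 7 → 8 costing 12
Shortest 8→1: 8 → 5 → 1 = 8
Total via 8: 12 + 8 = 20 kPa.

20 kPa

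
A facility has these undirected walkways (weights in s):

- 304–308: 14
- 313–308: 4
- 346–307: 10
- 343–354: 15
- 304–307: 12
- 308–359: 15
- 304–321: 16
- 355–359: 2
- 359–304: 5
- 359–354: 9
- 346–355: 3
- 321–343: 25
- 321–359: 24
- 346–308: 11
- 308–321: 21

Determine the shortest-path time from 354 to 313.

Compare a few routes:
354 → 359 → 304 → 308 → 313: 9+5+14+4 = 32
354 → 359 → 308 → 313: 9+15+4 = 28
354 → 359 → 355 → 346 → 308 → 313: 9+2+3+11+4 = 29
The minimum is 28 s via 354 → 359 → 308 → 313.

28 s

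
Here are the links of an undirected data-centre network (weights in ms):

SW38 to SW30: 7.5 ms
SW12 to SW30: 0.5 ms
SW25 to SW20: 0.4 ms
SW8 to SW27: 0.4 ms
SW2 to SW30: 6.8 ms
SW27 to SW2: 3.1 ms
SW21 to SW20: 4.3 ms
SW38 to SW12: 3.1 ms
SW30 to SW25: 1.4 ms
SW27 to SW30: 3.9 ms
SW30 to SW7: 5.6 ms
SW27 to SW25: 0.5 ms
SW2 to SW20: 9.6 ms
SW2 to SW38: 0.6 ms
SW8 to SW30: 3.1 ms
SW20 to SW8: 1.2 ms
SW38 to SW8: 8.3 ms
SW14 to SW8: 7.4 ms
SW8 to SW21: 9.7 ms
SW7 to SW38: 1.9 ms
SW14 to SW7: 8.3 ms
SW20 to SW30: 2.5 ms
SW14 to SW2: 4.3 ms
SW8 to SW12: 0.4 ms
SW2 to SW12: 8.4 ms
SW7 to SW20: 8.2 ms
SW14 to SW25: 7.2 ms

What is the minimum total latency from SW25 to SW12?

Settle nodes by increasing distance from SW25:
SW25: 0
SW20: 0.4  (via SW25)
SW27: 0.5  (via SW25)
SW8: 0.9  (via SW27)
SW12: 1.3  (via SW8)
Shortest route: SW25 → SW27 → SW8 → SW12 = 1.3 ms.

1.3 ms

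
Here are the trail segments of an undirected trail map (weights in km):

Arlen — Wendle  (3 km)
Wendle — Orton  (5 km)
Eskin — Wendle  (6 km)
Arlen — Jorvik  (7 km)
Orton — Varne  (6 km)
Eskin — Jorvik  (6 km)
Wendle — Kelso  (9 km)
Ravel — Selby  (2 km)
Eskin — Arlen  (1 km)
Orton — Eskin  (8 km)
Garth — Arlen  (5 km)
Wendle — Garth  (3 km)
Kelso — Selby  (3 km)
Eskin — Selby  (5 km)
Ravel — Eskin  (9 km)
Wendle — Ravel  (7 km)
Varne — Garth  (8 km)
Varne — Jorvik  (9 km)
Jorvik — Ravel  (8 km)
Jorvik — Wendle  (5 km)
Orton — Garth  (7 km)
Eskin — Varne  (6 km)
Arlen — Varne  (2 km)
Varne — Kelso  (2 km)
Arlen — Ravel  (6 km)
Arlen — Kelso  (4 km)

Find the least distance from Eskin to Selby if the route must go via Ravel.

9 km

Best Eskin to Ravel: Eskin–Arlen–Ravel costing 7
Shortest Ravel→Selby: Ravel–Selby = 2
Total via Ravel: 7 + 2 = 9 km.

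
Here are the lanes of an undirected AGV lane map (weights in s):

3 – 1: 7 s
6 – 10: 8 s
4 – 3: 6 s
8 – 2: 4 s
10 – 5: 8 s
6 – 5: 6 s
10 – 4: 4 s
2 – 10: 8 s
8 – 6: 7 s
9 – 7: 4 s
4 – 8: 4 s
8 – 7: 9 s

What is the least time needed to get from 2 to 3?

14 s

Enumerating some paths:
2–8–6–10–4–3: 4+7+8+4+6 = 29
2–10–4–3: 8+4+6 = 18
2–10–6–8–4–3: 8+8+7+4+6 = 33
2–8–4–3: 4+4+6 = 14
Cheapest is 2–8–4–3 at 14 s.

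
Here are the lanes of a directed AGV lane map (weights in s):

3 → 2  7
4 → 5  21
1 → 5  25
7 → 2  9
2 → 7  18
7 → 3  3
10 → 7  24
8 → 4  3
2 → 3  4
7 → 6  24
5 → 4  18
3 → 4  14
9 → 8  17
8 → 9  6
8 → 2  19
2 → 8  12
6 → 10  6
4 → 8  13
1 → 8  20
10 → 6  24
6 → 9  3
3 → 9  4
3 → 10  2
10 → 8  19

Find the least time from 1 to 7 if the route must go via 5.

Shortest 1→5: 1–5 = 25
Shortest 5→7: 5–4–8–2–7 = 68
Total via 5: 25 + 68 = 93 s.

93 s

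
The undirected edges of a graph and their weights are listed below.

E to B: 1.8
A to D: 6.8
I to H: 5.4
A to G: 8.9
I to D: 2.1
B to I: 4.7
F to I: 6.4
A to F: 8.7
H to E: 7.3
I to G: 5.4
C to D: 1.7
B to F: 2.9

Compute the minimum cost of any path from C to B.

8.5

Compare a few routes:
C - D - I - B: 1.7+2.1+4.7 = 8.5
C - D - A - F - B: 1.7+6.8+8.7+2.9 = 20.1
C - D - I - H - E - B: 1.7+2.1+5.4+7.3+1.8 = 18.3
C - D - I - F - B: 1.7+2.1+6.4+2.9 = 13.1
The minimum is 8.5 via C - D - I - B.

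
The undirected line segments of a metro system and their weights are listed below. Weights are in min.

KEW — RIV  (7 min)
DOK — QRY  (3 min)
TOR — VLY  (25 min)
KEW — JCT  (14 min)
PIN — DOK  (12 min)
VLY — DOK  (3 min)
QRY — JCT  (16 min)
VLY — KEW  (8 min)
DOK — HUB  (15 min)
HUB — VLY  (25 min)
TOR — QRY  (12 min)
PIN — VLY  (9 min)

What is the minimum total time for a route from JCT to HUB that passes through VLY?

Shortest JCT→VLY: JCT–KEW–VLY = 22
Best VLY to HUB: VLY–DOK–HUB costing 18
Total via VLY: 22 + 18 = 40 min.

40 min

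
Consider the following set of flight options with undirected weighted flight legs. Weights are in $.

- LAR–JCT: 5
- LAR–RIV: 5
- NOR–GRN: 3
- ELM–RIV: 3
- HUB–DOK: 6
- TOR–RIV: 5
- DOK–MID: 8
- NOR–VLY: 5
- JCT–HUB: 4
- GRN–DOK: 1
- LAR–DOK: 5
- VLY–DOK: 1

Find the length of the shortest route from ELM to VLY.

Running Dijkstra from ELM:
ELM: 0
RIV: 3  (via ELM)
TOR: 8  (via RIV)
LAR: 8  (via RIV)
DOK: 13  (via LAR)
JCT: 13  (via LAR)
VLY: 14  (via DOK)
Shortest route: ELM → RIV → LAR → DOK → VLY = $14.

$14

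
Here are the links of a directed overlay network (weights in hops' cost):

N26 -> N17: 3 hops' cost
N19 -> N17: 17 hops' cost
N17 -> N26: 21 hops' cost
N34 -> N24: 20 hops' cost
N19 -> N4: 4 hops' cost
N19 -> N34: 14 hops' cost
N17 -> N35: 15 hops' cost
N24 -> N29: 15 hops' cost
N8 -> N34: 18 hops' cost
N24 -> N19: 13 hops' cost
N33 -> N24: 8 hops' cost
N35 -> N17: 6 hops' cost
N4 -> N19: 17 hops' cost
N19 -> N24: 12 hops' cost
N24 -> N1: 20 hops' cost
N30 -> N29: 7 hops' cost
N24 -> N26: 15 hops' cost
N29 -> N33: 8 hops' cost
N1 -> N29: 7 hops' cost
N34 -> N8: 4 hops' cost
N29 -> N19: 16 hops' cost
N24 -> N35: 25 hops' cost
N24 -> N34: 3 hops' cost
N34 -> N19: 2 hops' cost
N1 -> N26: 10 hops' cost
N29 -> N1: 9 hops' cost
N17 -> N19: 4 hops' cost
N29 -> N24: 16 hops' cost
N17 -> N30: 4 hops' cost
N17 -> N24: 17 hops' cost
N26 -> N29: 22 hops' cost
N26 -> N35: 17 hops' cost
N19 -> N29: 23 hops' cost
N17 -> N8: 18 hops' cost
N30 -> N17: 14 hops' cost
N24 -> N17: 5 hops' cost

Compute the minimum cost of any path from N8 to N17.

37 hops' cost

Running Dijkstra from N8:
N8: 0
N34: 18  (via N8)
N19: 20  (via N34)
N4: 24  (via N19)
N24: 32  (via N19)
N17: 37  (via N19)
Shortest route: N8–N34–N19–N17 = 37 hops' cost.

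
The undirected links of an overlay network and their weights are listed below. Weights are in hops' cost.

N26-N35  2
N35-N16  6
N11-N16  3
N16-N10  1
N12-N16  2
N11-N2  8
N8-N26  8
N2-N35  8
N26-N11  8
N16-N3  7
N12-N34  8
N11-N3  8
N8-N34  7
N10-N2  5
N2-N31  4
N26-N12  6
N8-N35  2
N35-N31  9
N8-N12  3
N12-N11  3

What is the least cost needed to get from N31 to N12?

12 hops' cost

Running Dijkstra from N31:
N31: 0
N2: 4  (via N31)
N10: 9  (via N2)
N35: 9  (via N31)
N16: 10  (via N10)
N8: 11  (via N35)
N26: 11  (via N35)
N12: 12  (via N16)
Shortest route: N31 → N2 → N10 → N16 → N12 = 12 hops' cost.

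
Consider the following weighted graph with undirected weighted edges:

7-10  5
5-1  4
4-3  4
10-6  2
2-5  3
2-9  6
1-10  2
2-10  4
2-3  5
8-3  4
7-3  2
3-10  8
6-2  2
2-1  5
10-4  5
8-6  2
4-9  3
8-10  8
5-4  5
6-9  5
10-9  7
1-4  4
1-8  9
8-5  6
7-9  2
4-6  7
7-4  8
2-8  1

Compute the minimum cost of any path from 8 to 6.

Shortest distances from 8:
8: 0
2: 1  (via 8)
6: 2  (via 8)
Shortest route: 8–6 = 2.

2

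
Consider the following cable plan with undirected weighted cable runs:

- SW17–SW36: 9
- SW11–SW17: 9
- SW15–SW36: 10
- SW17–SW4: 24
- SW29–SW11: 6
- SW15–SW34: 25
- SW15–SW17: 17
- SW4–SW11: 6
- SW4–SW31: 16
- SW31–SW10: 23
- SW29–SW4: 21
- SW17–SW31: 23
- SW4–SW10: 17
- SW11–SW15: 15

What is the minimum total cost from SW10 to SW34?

63

Settle nodes by increasing distance from SW10:
SW10: 0
SW4: 17  (via SW10)
SW31: 23  (via SW10)
SW11: 23  (via SW4)
SW29: 29  (via SW11)
SW17: 32  (via SW11)
SW15: 38  (via SW11)
SW36: 41  (via SW17)
SW34: 63  (via SW15)
Shortest route: SW10 → SW4 → SW11 → SW15 → SW34 = 63.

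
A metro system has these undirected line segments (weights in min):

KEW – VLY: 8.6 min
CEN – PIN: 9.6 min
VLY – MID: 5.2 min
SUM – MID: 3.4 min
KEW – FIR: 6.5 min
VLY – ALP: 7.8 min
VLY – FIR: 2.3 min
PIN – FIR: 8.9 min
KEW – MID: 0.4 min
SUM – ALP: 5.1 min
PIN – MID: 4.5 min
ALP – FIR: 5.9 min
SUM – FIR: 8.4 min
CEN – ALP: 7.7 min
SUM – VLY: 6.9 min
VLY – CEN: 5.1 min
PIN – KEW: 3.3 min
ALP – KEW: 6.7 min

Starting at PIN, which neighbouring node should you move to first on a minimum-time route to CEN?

CEN

Enumerating some paths:
PIN → MID → VLY → CEN: 4.5+5.2+5.1 = 14.8
PIN → CEN: 9.6 = 9.6
PIN → KEW → MID → VLY → CEN: 3.3+0.4+5.2+5.1 = 14
Cheapest is PIN → CEN at 9.6 min.
So from PIN the first move is to CEN.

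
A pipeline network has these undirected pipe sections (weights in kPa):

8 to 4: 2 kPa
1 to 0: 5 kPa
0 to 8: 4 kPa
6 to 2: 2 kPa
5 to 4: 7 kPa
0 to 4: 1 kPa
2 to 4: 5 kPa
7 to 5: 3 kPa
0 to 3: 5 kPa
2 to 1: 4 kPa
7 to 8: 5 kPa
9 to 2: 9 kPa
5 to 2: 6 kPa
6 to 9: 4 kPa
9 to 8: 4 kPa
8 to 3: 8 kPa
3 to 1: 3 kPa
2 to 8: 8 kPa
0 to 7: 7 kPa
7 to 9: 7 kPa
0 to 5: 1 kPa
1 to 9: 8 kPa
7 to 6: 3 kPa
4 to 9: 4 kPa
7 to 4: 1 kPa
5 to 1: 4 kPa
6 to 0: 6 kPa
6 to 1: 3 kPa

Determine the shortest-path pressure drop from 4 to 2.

5 kPa

Shortest distances from 4:
4: 0
0: 1  (via 4)
7: 1  (via 4)
5: 2  (via 0)
8: 2  (via 4)
6: 4  (via 7)
9: 4  (via 4)
2: 5  (via 4)
Shortest route: 4–2 = 5 kPa.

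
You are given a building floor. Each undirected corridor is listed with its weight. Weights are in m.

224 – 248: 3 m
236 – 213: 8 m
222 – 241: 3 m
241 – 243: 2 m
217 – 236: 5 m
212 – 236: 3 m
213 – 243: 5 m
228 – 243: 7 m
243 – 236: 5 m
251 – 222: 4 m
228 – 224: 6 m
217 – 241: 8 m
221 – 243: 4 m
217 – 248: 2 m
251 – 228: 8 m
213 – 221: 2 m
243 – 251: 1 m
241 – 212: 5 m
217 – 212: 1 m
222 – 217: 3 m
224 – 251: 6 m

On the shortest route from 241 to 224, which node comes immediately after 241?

Candidate routes:
241–217–248–224: 8+2+3 = 13
241–222–217–248–224: 3+3+2+3 = 11
241–243–251–224: 2+1+6 = 9
241–212–217–248–224: 5+1+2+3 = 11
The minimum is 9 m via 241–243–251–224.
So from 241 the first move is to 243.

243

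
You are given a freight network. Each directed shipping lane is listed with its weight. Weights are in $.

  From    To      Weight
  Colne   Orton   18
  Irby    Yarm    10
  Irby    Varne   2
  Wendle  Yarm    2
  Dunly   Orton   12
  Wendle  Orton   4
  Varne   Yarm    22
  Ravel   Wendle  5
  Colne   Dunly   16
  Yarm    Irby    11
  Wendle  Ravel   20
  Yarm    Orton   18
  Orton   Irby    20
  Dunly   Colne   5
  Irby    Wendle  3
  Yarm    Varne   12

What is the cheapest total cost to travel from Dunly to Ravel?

Shortest distances from Dunly:
Dunly: 0
Colne: 5  (via Dunly)
Orton: 12  (via Dunly)
Irby: 32  (via Orton)
Varne: 34  (via Irby)
Wendle: 35  (via Irby)
Yarm: 37  (via Wendle)
Ravel: 55  (via Wendle)
Shortest route: Dunly–Orton–Irby–Wendle–Ravel = $55.

$55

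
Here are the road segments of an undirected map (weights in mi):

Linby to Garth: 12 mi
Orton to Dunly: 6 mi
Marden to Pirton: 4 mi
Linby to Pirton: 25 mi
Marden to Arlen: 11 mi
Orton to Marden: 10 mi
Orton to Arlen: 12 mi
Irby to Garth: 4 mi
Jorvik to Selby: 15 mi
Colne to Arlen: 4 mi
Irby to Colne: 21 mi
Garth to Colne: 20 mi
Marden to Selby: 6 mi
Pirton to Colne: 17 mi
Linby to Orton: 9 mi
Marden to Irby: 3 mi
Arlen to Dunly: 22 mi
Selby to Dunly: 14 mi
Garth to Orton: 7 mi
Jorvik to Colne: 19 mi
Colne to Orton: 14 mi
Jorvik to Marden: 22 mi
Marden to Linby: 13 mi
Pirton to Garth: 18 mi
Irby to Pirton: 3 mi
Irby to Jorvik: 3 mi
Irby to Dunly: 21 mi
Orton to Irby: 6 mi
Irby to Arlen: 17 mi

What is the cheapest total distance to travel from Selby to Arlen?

17 mi

Running Dijkstra from Selby:
Selby: 0
Marden: 6  (via Selby)
Irby: 9  (via Marden)
Pirton: 10  (via Marden)
Jorvik: 12  (via Irby)
Garth: 13  (via Irby)
Dunly: 14  (via Selby)
Orton: 15  (via Irby)
Arlen: 17  (via Marden)
Shortest route: Selby–Marden–Arlen = 17 mi.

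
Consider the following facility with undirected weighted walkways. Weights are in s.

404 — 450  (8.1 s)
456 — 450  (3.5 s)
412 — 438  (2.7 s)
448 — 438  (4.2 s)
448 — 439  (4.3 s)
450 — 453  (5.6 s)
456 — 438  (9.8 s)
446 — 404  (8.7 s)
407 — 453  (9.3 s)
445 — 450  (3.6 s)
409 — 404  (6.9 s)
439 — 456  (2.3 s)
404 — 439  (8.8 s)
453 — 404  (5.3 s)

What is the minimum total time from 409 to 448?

Candidate routes:
409 - 404 - 439 - 448: 6.9+8.8+4.3 = 20
409 - 404 - 450 - 456 - 439 - 448: 6.9+8.1+3.5+2.3+4.3 = 25.1
Cheapest is 409 - 404 - 439 - 448 at 20 s.

20 s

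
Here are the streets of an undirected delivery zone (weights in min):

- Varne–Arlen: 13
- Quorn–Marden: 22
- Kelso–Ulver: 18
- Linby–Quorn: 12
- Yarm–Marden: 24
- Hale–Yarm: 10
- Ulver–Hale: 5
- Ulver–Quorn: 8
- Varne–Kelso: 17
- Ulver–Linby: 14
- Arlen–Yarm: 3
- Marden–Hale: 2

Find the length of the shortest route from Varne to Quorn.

Shortest distances from Varne:
Varne: 0
Arlen: 13  (via Varne)
Yarm: 16  (via Arlen)
Kelso: 17  (via Varne)
Hale: 26  (via Yarm)
Marden: 28  (via Hale)
Ulver: 31  (via Hale)
Quorn: 39  (via Ulver)
Shortest route: Varne–Arlen–Yarm–Hale–Ulver–Quorn = 39 min.

39 min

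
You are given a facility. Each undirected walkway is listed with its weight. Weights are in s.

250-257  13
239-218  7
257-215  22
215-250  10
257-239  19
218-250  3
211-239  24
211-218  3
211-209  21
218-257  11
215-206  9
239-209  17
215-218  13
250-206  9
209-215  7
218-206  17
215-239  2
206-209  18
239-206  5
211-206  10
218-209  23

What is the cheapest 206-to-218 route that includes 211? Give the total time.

Best 206 to 211: 206 → 211 costing 10
Shortest 211→218: 211 → 218 = 3
Total via 211: 10 + 3 = 13 s.

13 s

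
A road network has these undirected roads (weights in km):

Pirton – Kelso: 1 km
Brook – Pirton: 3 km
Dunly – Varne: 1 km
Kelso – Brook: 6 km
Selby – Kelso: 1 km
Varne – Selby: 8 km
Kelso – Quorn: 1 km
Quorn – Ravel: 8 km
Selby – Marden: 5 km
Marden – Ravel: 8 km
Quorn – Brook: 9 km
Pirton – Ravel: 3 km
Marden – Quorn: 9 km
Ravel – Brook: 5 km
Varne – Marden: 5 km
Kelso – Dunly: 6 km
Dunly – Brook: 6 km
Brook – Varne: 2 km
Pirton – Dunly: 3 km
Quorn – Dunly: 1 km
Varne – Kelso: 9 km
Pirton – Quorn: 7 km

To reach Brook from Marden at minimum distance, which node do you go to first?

Compare a few routes:
Marden - Selby - Kelso - Quorn - Dunly - Varne - Brook: 5+1+1+1+1+2 = 11
Marden - Selby - Kelso - Pirton - Brook: 5+1+1+3 = 10
Marden - Varne - Brook: 5+2 = 7
Cheapest is Marden - Varne - Brook at 7 km.
So from Marden the first move is to Varne.

Varne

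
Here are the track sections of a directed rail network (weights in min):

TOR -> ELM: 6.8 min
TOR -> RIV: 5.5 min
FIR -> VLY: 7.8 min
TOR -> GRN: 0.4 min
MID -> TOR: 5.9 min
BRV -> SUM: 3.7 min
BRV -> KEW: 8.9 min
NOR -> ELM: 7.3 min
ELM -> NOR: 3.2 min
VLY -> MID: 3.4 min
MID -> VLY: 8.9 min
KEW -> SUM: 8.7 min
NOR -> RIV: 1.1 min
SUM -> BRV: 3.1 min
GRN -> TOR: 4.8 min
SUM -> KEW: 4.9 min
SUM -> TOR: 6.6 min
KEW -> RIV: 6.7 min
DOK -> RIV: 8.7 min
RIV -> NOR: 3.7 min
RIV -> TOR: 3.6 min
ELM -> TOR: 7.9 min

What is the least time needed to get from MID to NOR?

Running Dijkstra from MID:
MID: 0
TOR: 5.9  (via MID)
GRN: 6.3  (via TOR)
VLY: 8.9  (via MID)
RIV: 11.4  (via TOR)
ELM: 12.7  (via TOR)
NOR: 15.1  (via RIV)
Shortest route: MID–TOR–RIV–NOR = 15.1 min.

15.1 min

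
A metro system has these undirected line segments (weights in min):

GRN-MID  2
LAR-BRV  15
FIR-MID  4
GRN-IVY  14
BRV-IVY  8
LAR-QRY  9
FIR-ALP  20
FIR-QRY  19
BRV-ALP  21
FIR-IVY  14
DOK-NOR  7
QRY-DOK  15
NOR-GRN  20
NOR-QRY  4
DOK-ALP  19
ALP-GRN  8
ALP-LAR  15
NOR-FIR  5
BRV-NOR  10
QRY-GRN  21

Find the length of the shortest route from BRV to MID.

Settle nodes by increasing distance from BRV:
BRV: 0
IVY: 8  (via BRV)
NOR: 10  (via BRV)
QRY: 14  (via NOR)
FIR: 15  (via NOR)
LAR: 15  (via BRV)
DOK: 17  (via NOR)
MID: 19  (via FIR)
Shortest route: BRV → NOR → FIR → MID = 19 min.

19 min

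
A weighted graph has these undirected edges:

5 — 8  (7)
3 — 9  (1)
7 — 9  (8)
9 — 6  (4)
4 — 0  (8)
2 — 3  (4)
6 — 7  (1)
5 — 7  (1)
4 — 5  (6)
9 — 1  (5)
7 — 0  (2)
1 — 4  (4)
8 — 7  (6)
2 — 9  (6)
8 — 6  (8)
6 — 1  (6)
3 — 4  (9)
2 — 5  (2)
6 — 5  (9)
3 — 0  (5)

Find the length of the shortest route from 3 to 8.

Settle nodes by increasing distance from 3:
3: 0
9: 1  (via 3)
2: 4  (via 3)
0: 5  (via 3)
6: 5  (via 9)
1: 6  (via 9)
5: 6  (via 2)
7: 6  (via 6)
4: 9  (via 3)
8: 12  (via 7)
Shortest route: 3–9–6–7–8 = 12.

12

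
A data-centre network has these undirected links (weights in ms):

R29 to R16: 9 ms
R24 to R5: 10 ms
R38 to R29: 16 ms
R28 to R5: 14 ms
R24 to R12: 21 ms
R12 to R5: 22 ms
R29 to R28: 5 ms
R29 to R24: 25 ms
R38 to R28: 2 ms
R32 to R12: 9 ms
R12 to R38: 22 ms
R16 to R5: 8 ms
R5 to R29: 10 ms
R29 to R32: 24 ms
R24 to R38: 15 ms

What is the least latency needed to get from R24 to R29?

Compare a few routes:
R24 → R38 → R28 → R29: 15+2+5 = 22
R24 → R5 → R16 → R29: 10+8+9 = 27
R24 → R5 → R29: 10+10 = 20
R24 → R29: 25 = 25
The minimum is 20 ms via R24 → R5 → R29.

20 ms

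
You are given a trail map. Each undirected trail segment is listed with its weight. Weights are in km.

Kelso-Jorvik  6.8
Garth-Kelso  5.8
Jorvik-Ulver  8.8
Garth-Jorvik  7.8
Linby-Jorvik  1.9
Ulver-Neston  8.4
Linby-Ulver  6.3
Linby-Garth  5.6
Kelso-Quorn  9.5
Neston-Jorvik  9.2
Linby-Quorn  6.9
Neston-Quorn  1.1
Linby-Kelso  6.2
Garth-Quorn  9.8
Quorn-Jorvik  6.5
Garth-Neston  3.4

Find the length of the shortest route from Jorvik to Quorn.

6.5 km

Candidate routes:
Jorvik - Neston - Quorn: 9.2+1.1 = 10.3
Jorvik - Quorn: 6.5 = 6.5
Jorvik - Linby - Quorn: 1.9+6.9 = 8.8
The minimum is 6.5 km via Jorvik - Quorn.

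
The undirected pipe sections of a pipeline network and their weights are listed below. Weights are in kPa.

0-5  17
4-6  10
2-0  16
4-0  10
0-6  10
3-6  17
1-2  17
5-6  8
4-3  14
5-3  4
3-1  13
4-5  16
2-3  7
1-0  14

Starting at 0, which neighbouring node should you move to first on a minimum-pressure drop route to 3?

Candidate routes:
0 - 4 - 3: 10+14 = 24
0 - 6 - 5 - 3: 10+8+4 = 22
0 - 2 - 3: 16+7 = 23
0 - 5 - 3: 17+4 = 21
Cheapest is 0 - 5 - 3 at 21 kPa.
So from 0 the first move is to 5.

5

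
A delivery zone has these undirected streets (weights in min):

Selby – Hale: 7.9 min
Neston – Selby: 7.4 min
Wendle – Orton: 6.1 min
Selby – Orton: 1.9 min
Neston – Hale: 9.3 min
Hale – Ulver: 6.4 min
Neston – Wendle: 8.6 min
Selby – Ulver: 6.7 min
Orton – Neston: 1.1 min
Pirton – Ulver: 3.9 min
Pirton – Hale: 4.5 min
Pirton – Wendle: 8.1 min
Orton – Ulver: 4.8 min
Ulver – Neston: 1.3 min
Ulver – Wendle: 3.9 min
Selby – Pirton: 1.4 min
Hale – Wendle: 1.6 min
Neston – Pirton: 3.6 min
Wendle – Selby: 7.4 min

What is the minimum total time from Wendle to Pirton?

6.1 min

Compare a few routes:
Wendle → Hale → Pirton: 1.6+4.5 = 6.1
Wendle → Ulver → Pirton: 3.9+3.9 = 7.8
Wendle → Pirton: 8.1 = 8.1
Cheapest is Wendle → Hale → Pirton at 6.1 min.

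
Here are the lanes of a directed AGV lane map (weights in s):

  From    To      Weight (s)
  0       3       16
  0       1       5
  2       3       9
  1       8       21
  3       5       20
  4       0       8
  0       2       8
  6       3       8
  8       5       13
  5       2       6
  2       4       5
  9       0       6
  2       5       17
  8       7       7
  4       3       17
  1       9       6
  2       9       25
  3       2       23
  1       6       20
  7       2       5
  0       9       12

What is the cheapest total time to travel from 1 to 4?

Running Dijkstra from 1:
1: 0
9: 6  (via 1)
0: 12  (via 9)
2: 20  (via 0)
6: 20  (via 1)
8: 21  (via 1)
4: 25  (via 2)
Shortest route: 1–9–0–2–4 = 25 s.

25 s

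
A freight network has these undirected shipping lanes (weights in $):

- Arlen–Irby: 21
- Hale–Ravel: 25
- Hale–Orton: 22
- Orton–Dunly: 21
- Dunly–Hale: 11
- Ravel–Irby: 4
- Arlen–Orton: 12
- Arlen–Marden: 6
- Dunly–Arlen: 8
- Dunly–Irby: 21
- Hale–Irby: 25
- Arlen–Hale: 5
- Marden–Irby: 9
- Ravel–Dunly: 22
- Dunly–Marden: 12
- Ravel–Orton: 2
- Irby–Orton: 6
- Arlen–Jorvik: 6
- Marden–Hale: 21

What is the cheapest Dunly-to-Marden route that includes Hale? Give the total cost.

$22

Shortest Dunly→Hale: Dunly → Hale = 11
Shortest Hale→Marden: Hale → Arlen → Marden = 11
Total via Hale: 11 + 11 = $22.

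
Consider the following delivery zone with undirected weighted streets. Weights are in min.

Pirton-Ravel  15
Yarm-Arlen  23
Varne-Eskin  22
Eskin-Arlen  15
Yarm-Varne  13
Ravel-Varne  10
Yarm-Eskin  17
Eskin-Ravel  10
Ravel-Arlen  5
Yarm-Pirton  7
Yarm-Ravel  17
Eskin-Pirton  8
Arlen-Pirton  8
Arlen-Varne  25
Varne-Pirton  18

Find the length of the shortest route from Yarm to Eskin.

15 min

Shortest distances from Yarm:
Yarm: 0
Pirton: 7  (via Yarm)
Varne: 13  (via Yarm)
Eskin: 15  (via Pirton)
Shortest route: Yarm–Pirton–Eskin = 15 min.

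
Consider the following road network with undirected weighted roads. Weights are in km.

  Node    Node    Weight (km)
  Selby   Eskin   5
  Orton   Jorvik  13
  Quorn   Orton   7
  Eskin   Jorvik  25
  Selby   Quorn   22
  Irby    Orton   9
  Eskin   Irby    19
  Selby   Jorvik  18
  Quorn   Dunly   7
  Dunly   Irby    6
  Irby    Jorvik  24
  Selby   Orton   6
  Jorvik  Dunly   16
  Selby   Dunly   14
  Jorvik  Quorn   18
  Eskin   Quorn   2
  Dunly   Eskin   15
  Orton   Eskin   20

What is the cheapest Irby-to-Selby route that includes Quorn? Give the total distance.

Shortest Irby→Quorn: Irby–Dunly–Quorn = 13
Shortest Quorn→Selby: Quorn–Eskin–Selby = 7
Total via Quorn: 13 + 7 = 20 km.

20 km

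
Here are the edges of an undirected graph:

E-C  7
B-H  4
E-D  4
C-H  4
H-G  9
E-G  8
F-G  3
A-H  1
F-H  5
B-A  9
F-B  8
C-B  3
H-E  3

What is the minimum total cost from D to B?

11

Compare a few routes:
D - E - H - C - B: 4+3+4+3 = 14
D - E - H - B: 4+3+4 = 11
D - E - C - B: 4+7+3 = 14
Cheapest is D - E - H - B at 11.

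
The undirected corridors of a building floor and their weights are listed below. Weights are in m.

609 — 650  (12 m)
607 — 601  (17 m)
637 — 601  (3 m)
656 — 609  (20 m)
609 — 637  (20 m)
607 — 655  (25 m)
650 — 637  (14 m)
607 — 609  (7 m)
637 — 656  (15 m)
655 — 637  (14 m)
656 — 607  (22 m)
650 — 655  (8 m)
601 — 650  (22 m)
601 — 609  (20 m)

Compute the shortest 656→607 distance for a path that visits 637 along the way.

35 m

Shortest 656→637: 656 → 637 = 15
Best 637 to 607: 637 → 601 → 607 costing 20
Total via 637: 15 + 20 = 35 m.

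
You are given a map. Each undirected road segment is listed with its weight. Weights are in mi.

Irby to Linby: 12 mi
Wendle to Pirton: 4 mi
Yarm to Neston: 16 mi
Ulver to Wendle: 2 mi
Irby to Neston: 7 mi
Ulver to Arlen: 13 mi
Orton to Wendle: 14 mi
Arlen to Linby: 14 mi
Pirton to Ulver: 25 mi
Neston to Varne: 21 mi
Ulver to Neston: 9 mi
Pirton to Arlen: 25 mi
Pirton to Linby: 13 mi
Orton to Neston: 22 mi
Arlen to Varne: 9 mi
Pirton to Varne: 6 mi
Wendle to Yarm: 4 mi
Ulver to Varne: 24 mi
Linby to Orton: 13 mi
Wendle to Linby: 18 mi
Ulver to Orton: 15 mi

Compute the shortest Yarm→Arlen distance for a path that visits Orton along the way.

45 mi

Best Yarm to Orton: Yarm → Wendle → Orton costing 18
Best Orton to Arlen: Orton → Linby → Arlen costing 27
Total via Orton: 18 + 27 = 45 mi.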